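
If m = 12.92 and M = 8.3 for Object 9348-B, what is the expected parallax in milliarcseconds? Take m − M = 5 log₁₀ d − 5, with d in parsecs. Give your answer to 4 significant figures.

m − M = 12.92 − 8.3 = 4.62.
d = 10^((m−M)/5 + 1) = 10^1.924 = 83.946 pc.
p = 1/d = 1/83.946 = 0.011912 arcsec = 11.912 mas.

11.91 mas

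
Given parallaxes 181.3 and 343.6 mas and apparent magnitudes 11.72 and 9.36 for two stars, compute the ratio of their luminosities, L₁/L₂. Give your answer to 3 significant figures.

d₁ = 1/p₁ = 1/0.1813″ = 5.5157 pc; d₂ = 1/p₂ = 1/0.3436″ = 2.9104 pc.
M₁ = m₁ − 5 log₁₀ d₁ + 5 = 11.72 − 3.7080 + 5 = 13.0120.
M₂ = 9.36 − 2.3198 + 5 = 12.0402.
L₁/L₂ = 10^(0.4(M₂ − M₁)) = 10^(0.4 × (-0.9718)) = 10^(-0.38872) = 0.40858.

L₁/L₂ = 0.409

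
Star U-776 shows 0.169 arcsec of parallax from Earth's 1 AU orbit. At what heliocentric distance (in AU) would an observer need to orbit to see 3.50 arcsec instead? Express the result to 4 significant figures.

20.71 AU

Parallax scales linearly with baseline: p ∝ B, so B = p_target / p_Earth × 1 AU.
B = 3.50 / 0.169 = 20.71 AU.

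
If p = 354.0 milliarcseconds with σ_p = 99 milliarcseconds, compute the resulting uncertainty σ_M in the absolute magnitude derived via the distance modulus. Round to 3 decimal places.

M = m − 5 log₁₀ d + 5 = m + 5 log₁₀ p + 5, so ∂M/∂p = 5/(p ln 10).
σ_M = (5/ln 10) · (σ_p/p) = 2.1715 × 99/354.0 = 2.1715 × 0.27966 = 0.60728.

σ_M = 0.607 mag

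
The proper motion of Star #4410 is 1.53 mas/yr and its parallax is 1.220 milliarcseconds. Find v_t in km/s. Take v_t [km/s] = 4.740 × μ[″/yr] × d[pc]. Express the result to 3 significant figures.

5.94 km/s

d = 1/p = 1/0.001220″ = 819.67 pc.
μ = 1.53 mas/yr = 0.00153 ″/yr.
v_t = 4.74 × μ × d = 4.74 × 0.00153 × 819.67 = 5.9444 km/s.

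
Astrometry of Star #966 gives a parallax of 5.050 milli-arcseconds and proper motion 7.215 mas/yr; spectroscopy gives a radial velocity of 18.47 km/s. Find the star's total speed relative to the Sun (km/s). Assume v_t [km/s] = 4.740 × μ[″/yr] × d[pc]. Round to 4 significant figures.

d = 1/p = 1/0.005050″ = 198.02 pc.
μ = 7.215 mas/yr = 0.007215 ″/yr.
v_t = 4.740 μ d = 4.740 × 0.007215 × 198.02 = 6.7721 km/s.
v = √(v_r² + v_t²) = √(18.47² + 6.7721²) = √387.002 = 19.672 km/s.

19.67 km/s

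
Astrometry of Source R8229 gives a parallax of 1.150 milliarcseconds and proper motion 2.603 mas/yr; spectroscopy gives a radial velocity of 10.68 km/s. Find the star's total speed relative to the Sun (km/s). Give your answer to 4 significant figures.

d = 1/p = 1/0.001150″ = 869.57 pc.
μ = 2.603 mas/yr = 0.002603 ″/yr.
v_t = 4.740 μ d = 4.740 × 0.002603 × 869.57 = 10.729 km/s.
v = √(v_r² + v_t²) = √(10.68² + 10.729²) = √229.174 = 15.138 km/s.

15.14 km/s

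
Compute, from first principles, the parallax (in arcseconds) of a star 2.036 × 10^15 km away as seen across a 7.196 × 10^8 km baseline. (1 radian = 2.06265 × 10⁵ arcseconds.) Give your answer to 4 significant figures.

θ ≈ B/d = (7.196 × 10^8) / (2.036 × 10^15) = 3.5344 × 10^-7 rad.
In arcseconds: 3.5344 × 10^-7 × 206265 = 0.072902″.

0.07290 arcsec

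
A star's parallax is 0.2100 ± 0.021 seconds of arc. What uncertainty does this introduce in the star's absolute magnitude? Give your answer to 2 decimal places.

M = m − 5 log₁₀ d + 5 = m + 5 log₁₀ p + 5, so ∂M/∂p = 5/(p ln 10).
σ_M = (5/ln 10) · (σ_p/p) = 2.1715 × 0.021/0.2100 = 2.1715 × 0.1 = 0.21715.

σ_M = 0.22 mag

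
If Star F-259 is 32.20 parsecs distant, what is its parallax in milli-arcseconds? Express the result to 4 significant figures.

31.06 mas

p = 1/d = 1/32.2 = 0.031056 arcsec.
= 0.031056 × 1000 = 31.056 mas.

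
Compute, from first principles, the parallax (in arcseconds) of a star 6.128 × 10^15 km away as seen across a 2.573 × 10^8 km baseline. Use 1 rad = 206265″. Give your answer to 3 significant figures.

0.00866 arcsec

θ ≈ B/d = (2.573 × 10^8) / (6.128 × 10^15) = 4.1988 × 10^-8 rad.
In arcseconds: 4.1988 × 10^-8 × 206265 = 0.0086607″.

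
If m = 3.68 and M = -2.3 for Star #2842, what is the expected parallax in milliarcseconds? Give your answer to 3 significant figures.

6.37 mas

m − M = 3.68 − (-2.3) = 5.98.
d = 10^((m−M)/5 + 1) = 10^2.196 = 157.04 pc.
p = 1/d = 1/157.04 = 0.0063678 arcsec = 6.3678 mas.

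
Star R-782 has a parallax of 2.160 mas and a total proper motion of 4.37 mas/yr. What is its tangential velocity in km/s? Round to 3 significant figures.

9.59 km/s

d = 1/p = 1/0.002160″ = 462.96 pc.
μ = 4.37 mas/yr = 0.00437 ″/yr.
v_t = 4.74 × μ × d = 4.74 × 0.00437 × 462.96 = 9.5897 km/s.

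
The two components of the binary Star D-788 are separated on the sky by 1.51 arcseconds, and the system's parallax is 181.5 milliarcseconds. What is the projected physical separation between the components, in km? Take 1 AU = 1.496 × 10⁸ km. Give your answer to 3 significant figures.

d = 1/p = 1/0.1815″ = 5.5096 pc.
At distance d (pc), an angle of θ arcsec spans θ·d AU: s = 1.51 × 5.5096 = 8.3195 AU.
= 8.3195 × 1.496 × 10⁸ km = 1.2446 × 10^9 km.

1.24 × 10^9 km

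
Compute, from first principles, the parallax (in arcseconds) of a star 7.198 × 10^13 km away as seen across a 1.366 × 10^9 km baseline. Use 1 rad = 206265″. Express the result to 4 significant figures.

θ ≈ B/d = (1.366 × 10^9) / (7.198 × 10^13) = 1.8977 × 10^-5 rad.
In arcseconds: 1.8977 × 10^-5 × 206265 = 3.9143″.

3.914 arcsec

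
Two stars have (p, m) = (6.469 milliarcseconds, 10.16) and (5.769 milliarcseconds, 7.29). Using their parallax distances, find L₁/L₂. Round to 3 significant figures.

L₁/L₂ = 0.0566

d₁ = 1/p₁ = 1/0.006469″ = 154.58 pc; d₂ = 1/p₂ = 1/0.005769″ = 173.34 pc.
M₁ = m₁ − 5 log₁₀ d₁ + 5 = 10.16 − 10.9458 + 5 = 4.2142.
M₂ = 7.29 − 11.1945 + 5 = 1.0955.
L₁/L₂ = 10^(0.4(M₂ − M₁)) = 10^(0.4 × (-3.1187)) = 10^(-1.24748) = 0.056561.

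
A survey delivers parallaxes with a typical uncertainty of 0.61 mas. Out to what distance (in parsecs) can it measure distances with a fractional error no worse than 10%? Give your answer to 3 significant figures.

164 pc

σ_d/d = σ_p/p, so the condition is σ_p/p ≤ 0.10, i.e. p ≥ σ_p/0.10.
p_min = 0.61/0.10 = 6.1 mas = 0.0061 arcsec.
d_max = 1/p_min = 1/0.0061 = 163.93 pc.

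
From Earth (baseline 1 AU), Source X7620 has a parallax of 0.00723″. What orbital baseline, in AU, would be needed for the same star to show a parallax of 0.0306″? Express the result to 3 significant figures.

4.23 AU

Parallax scales linearly with baseline: p ∝ B, so B = p_target / p_Earth × 1 AU.
B = 0.0306 / 0.00723 = 4.2324 AU.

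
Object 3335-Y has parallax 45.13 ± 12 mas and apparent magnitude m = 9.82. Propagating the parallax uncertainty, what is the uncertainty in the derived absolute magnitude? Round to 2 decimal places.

σ_M = 0.58 mag

M = m − 5 log₁₀ d + 5 = m + 5 log₁₀ p + 5, so ∂M/∂p = 5/(p ln 10).
σ_M = (5/ln 10) · (σ_p/p) = 2.1715 × 12/45.13 = 2.1715 × 0.2659 = 0.5774.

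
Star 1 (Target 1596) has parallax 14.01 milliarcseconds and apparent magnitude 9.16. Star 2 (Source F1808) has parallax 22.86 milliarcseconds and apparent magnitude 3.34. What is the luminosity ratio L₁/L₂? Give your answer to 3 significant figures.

L₁/L₂ = 0.0125

d₁ = 1/p₁ = 1/0.01401″ = 71.378 pc; d₂ = 1/p₂ = 1/0.02286″ = 43.745 pc.
M₁ = m₁ − 5 log₁₀ d₁ + 5 = 9.16 − 9.2678 + 5 = 4.8922.
M₂ = 3.34 − 8.2046 + 5 = 0.1354.
L₁/L₂ = 10^(0.4(M₂ − M₁)) = 10^(0.4 × (-4.7568)) = 10^(-1.90272) = 0.012511.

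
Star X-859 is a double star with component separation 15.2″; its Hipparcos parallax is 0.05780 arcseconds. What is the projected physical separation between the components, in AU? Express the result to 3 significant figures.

263 AU

d = 1/p = 1/0.05780″ = 17.301 pc.
At distance d (pc), an angle of θ arcsec spans θ·d AU: s = 15.2 × 17.301 = 262.98 AU.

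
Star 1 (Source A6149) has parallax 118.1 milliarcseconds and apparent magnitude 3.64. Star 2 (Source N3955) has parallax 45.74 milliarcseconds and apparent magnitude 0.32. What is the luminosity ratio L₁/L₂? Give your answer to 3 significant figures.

L₁/L₂ = 0.00705

d₁ = 1/p₁ = 1/0.1181″ = 8.4674 pc; d₂ = 1/p₂ = 1/0.04574″ = 21.863 pc.
M₁ = m₁ − 5 log₁₀ d₁ + 5 = 3.64 − 4.6388 + 5 = 4.0012.
M₂ = 0.32 − 6.6985 + 5 = -1.3785.
L₁/L₂ = 10^(0.4(M₂ − M₁)) = 10^(0.4 × (-5.3797)) = 10^(-2.15188) = 0.0070489.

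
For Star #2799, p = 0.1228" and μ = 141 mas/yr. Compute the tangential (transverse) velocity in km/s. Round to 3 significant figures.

5.44 km/s

d = 1/p = 1/0.1228″ = 8.1433 pc.
μ = 141 mas/yr = 0.141 ″/yr.
v_t = 4.74 × μ × d = 4.74 × 0.141 × 8.1433 = 5.4425 km/s.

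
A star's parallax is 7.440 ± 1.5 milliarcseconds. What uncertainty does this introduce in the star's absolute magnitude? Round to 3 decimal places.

σ_M = 0.438 mag

M = m − 5 log₁₀ d + 5 = m + 5 log₁₀ p + 5, so ∂M/∂p = 5/(p ln 10).
σ_M = (5/ln 10) · (σ_p/p) = 2.1715 × 1.5/7.440 = 2.1715 × 0.20161 = 0.4378.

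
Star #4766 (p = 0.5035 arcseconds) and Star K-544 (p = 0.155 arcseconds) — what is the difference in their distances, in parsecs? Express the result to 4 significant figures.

d_A = 1/0.5035″ = 1.9861 pc; d_B = 1/0.1550″ = 6.4516 pc.
|d_B − d_A| = |6.4516 − 1.9861| = 4.4655 pc.

4.466 pc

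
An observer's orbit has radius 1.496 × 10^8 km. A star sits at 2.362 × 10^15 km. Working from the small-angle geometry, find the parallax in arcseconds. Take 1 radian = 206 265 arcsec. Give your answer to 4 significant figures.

θ ≈ B/d = (1.496 × 10^8) / (2.362 × 10^15) = 6.3336 × 10^-8 rad.
In arcseconds: 6.3336 × 10^-8 × 206265 = 0.013064″.

0.01306 arcsec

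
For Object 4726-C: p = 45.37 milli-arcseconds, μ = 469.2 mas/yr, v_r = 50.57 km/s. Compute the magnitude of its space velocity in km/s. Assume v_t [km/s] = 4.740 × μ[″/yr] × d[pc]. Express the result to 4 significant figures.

d = 1/p = 1/0.04537″ = 22.041 pc.
μ = 469.2 mas/yr = 0.4692 ″/yr.
v_t = 4.740 μ d = 4.740 × 0.4692 × 22.041 = 49.019 km/s.
v = √(v_r² + v_t²) = √(50.57² + 49.019²) = √4960.19 = 70.429 km/s.

70.43 km/s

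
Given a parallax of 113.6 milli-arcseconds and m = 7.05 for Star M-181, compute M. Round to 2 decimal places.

d = 1/p = 1/0.1136″ = 8.8028 pc.
m − M = 5 log₁₀(8.8028) − 5 = 4.7231 − 5 = -0.2769.
M = m − (m − M) = 7.05 − (-0.2769) = 7.33.

M = 7.33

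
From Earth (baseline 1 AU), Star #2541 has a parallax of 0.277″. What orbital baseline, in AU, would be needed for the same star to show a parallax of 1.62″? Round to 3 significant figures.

5.85 AU

Parallax scales linearly with baseline: p ∝ B, so B = p_target / p_Earth × 1 AU.
B = 1.62 / 0.277 = 5.8484 AU.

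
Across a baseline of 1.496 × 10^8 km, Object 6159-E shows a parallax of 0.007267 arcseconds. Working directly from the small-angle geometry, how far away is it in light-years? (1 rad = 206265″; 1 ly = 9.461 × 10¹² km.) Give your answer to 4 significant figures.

448.8 ly

θ = 0.007267″ = 0.007267/206265 = 3.5231 × 10^-8 rad.
d = B/θ = (1.496 × 10^8) / (3.5231 × 10^-8) = 4.2463 × 10^15 km = (4.2463 × 10^15) / (9.461 × 10^12) ly = 448.82 ly.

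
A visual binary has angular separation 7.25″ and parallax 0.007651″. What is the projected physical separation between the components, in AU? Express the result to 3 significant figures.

d = 1/p = 1/0.007651″ = 130.7 pc.
At distance d (pc), an angle of θ arcsec spans θ·d AU: s = 7.25 × 130.7 = 947.58 AU.

948 AU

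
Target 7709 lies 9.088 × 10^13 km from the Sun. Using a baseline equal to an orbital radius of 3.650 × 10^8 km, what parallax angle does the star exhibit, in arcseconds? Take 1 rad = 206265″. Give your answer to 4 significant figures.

θ ≈ B/d = (3.650 × 10^8) / (9.088 × 10^13) = 4.0163 × 10^-6 rad.
In arcseconds: 4.0163 × 10^-6 × 206265 = 0.82842″.

0.8284 arcsec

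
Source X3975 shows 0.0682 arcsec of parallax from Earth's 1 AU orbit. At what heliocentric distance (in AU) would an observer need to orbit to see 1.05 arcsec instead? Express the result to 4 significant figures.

15.40 AU

Parallax scales linearly with baseline: p ∝ B, so B = p_target / p_Earth × 1 AU.
B = 1.05 / 0.0682 = 15.396 AU.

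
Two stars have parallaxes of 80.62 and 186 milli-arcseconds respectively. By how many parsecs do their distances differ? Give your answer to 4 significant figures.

7.028 pc

d_A = 1/0.08062″ = 12.404 pc; d_B = 1/0.1860″ = 5.3763 pc.
|d_B − d_A| = |5.3763 − 12.404| = 7.0277 pc.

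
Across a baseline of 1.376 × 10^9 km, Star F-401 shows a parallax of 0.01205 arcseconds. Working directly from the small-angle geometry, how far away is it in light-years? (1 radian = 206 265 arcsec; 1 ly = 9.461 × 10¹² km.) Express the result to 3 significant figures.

2490 ly

θ = 0.01205″ = 0.01205/206265 = 5.8420 × 10^-8 rad.
d = B/θ = (1.376 × 10^9) / (5.8420 × 10^-8) = 2.3554 × 10^16 km = (2.3554 × 10^16) / (9.461 × 10^12) ly = 2489.6 ly.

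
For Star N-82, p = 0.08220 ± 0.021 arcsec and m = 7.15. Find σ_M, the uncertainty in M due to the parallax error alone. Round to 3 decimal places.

σ_M = 0.555 mag

M = m − 5 log₁₀ d + 5 = m + 5 log₁₀ p + 5, so ∂M/∂p = 5/(p ln 10).
σ_M = (5/ln 10) · (σ_p/p) = 2.1715 × 0.021/0.08220 = 2.1715 × 0.25547 = 0.55475.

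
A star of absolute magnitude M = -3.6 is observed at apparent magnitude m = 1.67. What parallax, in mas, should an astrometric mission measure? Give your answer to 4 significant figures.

m − M = 1.67 − (-3.6) = 5.27.
d = 10^((m−M)/5 + 1) = 10^2.054 = 113.24 pc.
p = 1/d = 1/113.24 = 0.0088308 arcsec = 8.8308 mas.

8.831 mas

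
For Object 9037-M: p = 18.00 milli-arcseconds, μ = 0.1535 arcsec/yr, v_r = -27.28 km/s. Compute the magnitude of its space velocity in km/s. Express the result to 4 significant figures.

d = 1/p = 1/0.01800″ = 55.556 pc.
v_t = 4.740 μ d = 4.740 × 0.1535 × 55.556 = 40.422 km/s.
v = √(v_r² + v_t²) = √((-27.28)² + 40.422²) = √2378.14 = 48.766 km/s.

48.77 km/s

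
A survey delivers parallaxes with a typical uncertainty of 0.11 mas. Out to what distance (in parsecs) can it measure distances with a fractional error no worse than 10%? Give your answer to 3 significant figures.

σ_d/d = σ_p/p, so the condition is σ_p/p ≤ 0.10, i.e. p ≥ σ_p/0.10.
p_min = 0.11/0.10 = 1.1 mas = 0.0011 arcsec.
d_max = 1/p_min = 1/0.0011 = 909.09 pc.

909 pc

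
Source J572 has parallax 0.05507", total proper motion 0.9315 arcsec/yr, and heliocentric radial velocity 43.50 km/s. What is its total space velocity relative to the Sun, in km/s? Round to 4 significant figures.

d = 1/p = 1/0.05507″ = 18.159 pc.
v_t = 4.740 μ d = 4.740 × 0.9315 × 18.159 = 80.178 km/s.
v = √(v_r² + v_t²) = √(43.50² + 80.178²) = √8320.76 = 91.218 km/s.

91.22 km/s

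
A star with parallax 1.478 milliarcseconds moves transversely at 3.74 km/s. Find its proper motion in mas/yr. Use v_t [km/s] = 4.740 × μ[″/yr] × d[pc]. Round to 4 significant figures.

1.166 mas/yr

d = 1/p = 1/0.001478″ = 676.59 pc.
μ = v_t / (4.74 d) = 3.74 / (4.74 × 676.59) = 3.74 / 3207 = 0.0011662 ″/yr = 1.1662 mas/yr.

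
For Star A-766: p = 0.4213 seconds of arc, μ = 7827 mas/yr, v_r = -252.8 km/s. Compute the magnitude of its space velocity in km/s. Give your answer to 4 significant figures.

d = 1/p = 1/0.4213″ = 2.3736 pc.
μ = 7827 mas/yr = 7.827 ″/yr.
v_t = 4.740 μ d = 4.740 × 7.827 × 2.3736 = 88.061 km/s.
v = √(v_r² + v_t²) = √((-252.8)² + 88.061²) = √71662.6 = 267.7 km/s.

267.7 km/s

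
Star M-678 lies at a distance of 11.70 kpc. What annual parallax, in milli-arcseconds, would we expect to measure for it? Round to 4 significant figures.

d = 11.70 kpc = 11700 pc.
p = 1/d = 1/11700 = 0.00008547 arcsec.
= 0.00008547 × 1000 = 0.08547 mas.

0.08547 mas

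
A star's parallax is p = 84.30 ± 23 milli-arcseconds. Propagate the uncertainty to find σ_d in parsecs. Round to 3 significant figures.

d = 1/p, so σ_d = σ_p / p².
σ_d = 0.0230 / (0.08430)² = 0.0230 / 0.0071065 = 3.2365 pc.

3.24 pc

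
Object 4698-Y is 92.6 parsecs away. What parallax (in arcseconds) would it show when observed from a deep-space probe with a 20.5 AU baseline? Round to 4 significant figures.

0.2214 arcsec

p (arcsec) = B (AU) / d (pc).
p = 20.5 / 92.6 = 0.22138 arcsec.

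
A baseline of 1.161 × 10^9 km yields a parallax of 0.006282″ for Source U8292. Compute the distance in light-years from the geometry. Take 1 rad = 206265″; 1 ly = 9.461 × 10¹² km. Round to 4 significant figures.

4029 ly

θ = 0.006282″ = 0.006282/206265 = 3.0456 × 10^-8 rad.
d = B/θ = (1.161 × 10^9) / (3.0456 × 10^-8) = 3.8121 × 10^16 km = (3.8121 × 10^16) / (9.461 × 10^12) ly = 4029.3 ly.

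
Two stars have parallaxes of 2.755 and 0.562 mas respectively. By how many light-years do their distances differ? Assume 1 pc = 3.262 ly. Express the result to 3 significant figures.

d_A = 1/0.002755″ = 362.98 pc; d_B = 1/0.0005620″ = 1779.4 pc.
|d_B − d_A| = |1779.4 − 362.98| = 1416.4 pc = 1416.4 × 3.262 ly = 4620.3 ly.

4620 ly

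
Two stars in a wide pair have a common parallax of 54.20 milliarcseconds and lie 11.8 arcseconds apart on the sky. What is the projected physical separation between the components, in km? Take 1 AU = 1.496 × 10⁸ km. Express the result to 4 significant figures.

d = 1/p = 1/0.05420″ = 18.45 pc.
At distance d (pc), an angle of θ arcsec spans θ·d AU: s = 11.8 × 18.45 = 217.71 AU.
= 217.71 × 1.496 × 10⁸ km = 3.2569 × 10^10 km.

3.257 × 10^10 km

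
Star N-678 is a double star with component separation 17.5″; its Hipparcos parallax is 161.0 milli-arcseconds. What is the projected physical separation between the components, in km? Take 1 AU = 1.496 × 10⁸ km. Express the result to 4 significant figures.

d = 1/p = 1/0.1610″ = 6.2112 pc.
At distance d (pc), an angle of θ arcsec spans θ·d AU: s = 17.5 × 6.2112 = 108.7 AU.
= 108.7 × 1.496 × 10⁸ km = 1.6262 × 10^10 km.

1.626 × 10^10 km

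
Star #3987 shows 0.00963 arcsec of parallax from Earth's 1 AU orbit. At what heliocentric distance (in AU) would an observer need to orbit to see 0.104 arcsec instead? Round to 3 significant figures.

10.8 AU

Parallax scales linearly with baseline: p ∝ B, so B = p_target / p_Earth × 1 AU.
B = 0.104 / 0.00963 = 10.8 AU.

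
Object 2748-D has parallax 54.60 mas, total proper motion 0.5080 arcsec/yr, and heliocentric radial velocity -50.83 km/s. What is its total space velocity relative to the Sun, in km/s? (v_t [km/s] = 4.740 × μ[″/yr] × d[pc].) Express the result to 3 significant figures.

67.3 km/s

d = 1/p = 1/0.05460″ = 18.315 pc.
v_t = 4.740 μ d = 4.740 × 0.5080 × 18.315 = 44.101 km/s.
v = √(v_r² + v_t²) = √((-50.83)² + 44.101²) = √4528.59 = 67.295 km/s.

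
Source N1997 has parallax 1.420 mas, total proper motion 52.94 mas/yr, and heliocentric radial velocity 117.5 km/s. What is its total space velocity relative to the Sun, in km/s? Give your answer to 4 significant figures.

d = 1/p = 1/0.001420″ = 704.23 pc.
μ = 52.94 mas/yr = 0.05294 ″/yr.
v_t = 4.740 μ d = 4.740 × 0.05294 × 704.23 = 176.72 km/s.
v = √(v_r² + v_t²) = √(117.5² + 176.72²) = √45036.2 = 212.22 km/s.

212.2 km/s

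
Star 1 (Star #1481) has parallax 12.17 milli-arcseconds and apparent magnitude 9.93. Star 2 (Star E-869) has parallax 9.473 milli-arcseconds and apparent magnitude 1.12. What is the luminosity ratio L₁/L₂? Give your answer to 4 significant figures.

L₁/L₂ = 0.0001813

d₁ = 1/p₁ = 1/0.01217″ = 82.169 pc; d₂ = 1/p₂ = 1/0.009473″ = 105.56 pc.
M₁ = m₁ − 5 log₁₀ d₁ + 5 = 9.93 − 9.5735 + 5 = 5.3565.
M₂ = 1.12 − 10.1175 + 5 = -3.9975.
L₁/L₂ = 10^(0.4(M₂ − M₁)) = 10^(0.4 × (-9.3540)) = 10^(-3.74160) = 0.0001813.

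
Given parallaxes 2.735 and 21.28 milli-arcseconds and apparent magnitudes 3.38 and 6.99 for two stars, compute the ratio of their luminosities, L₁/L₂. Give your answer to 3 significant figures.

L₁/L₂ = 1680

d₁ = 1/p₁ = 1/0.002735″ = 365.63 pc; d₂ = 1/p₂ = 1/0.02128″ = 46.992 pc.
M₁ = m₁ − 5 log₁₀ d₁ + 5 = 3.38 − 12.8152 + 5 = -4.4352.
M₂ = 6.99 − 8.3601 + 5 = 3.6299.
L₁/L₂ = 10^(0.4(M₂ − M₁)) = 10^(0.4 × 8.0651) = 10^3.22604 = 1682.8.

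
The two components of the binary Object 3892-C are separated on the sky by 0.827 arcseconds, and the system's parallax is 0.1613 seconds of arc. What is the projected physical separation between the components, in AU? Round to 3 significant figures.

5.13 AU

d = 1/p = 1/0.1613″ = 6.1996 pc.
At distance d (pc), an angle of θ arcsec spans θ·d AU: s = 0.827 × 6.1996 = 5.1271 AU.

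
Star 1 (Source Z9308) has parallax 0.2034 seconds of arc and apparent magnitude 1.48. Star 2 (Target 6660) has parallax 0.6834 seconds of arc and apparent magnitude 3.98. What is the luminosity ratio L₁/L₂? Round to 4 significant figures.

L₁/L₂ = 112.9

d₁ = 1/p₁ = 1/0.2034″ = 4.9164 pc; d₂ = 1/p₂ = 1/0.6834″ = 1.4633 pc.
M₁ = m₁ − 5 log₁₀ d₁ + 5 = 1.48 − 3.4582 + 5 = 3.0218.
M₂ = 3.98 − 0.8267 + 5 = 8.1533.
L₁/L₂ = 10^(0.4(M₂ − M₁)) = 10^(0.4 × 5.1315) = 10^2.05260 = 112.88.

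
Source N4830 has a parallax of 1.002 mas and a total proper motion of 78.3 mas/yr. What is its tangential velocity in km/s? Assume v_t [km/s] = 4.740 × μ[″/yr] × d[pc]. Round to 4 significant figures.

d = 1/p = 1/0.001002″ = 998 pc.
μ = 78.3 mas/yr = 0.0783 ″/yr.
v_t = 4.74 × μ × d = 4.74 × 0.0783 × 998 = 370.4 km/s.

370.4 km/s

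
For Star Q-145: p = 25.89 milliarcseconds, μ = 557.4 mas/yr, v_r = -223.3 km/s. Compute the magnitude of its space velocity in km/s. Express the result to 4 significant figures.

d = 1/p = 1/0.02589″ = 38.625 pc.
μ = 557.4 mas/yr = 0.5574 ″/yr.
v_t = 4.740 μ d = 4.740 × 0.5574 × 38.625 = 102.05 km/s.
v = √(v_r² + v_t²) = √((-223.3)² + 102.05²) = √60277.1 = 245.51 km/s.

245.5 km/s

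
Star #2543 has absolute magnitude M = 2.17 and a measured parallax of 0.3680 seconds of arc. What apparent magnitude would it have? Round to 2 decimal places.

m = -0.66

d = 1/p = 1/0.3680″ = 2.7174 pc.
m − M = 5 log₁₀ d − 5 = 5 log₁₀(2.7174) − 5 = 2.1708 − 5 = -2.8292.
m = M + (m − M) = 2.17 + (-2.8292) = -0.66.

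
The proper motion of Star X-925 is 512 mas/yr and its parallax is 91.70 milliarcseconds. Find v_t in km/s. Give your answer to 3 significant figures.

26.5 km/s

d = 1/p = 1/0.09170″ = 10.905 pc.
μ = 512 mas/yr = 0.512 ″/yr.
v_t = 4.74 × μ × d = 4.74 × 0.512 × 10.905 = 26.465 km/s.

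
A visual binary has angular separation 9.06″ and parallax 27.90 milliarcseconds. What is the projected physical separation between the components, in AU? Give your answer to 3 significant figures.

d = 1/p = 1/0.02790″ = 35.842 pc.
At distance d (pc), an angle of θ arcsec spans θ·d AU: s = 9.06 × 35.842 = 324.73 AU.

325 AU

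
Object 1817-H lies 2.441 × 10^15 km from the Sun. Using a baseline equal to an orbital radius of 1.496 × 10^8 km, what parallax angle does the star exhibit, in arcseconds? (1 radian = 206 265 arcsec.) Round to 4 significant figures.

0.01264 arcsec

θ ≈ B/d = (1.496 × 10^8) / (2.441 × 10^15) = 6.1286 × 10^-8 rad.
In arcseconds: 6.1286 × 10^-8 × 206265 = 0.012641″.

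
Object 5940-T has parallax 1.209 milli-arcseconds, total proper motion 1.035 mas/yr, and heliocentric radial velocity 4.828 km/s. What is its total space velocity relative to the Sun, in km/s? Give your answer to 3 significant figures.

6.31 km/s

d = 1/p = 1/0.001209″ = 827.13 pc.
μ = 1.035 mas/yr = 0.001035 ″/yr.
v_t = 4.740 μ d = 4.740 × 0.001035 × 827.13 = 4.0578 km/s.
v = √(v_r² + v_t²) = √(4.828² + 4.0578²) = √39.7753 = 6.3068 km/s.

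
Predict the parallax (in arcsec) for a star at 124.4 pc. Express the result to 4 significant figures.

p = 1/d = 1/124.4 = 0.0080386 arcsec.

0.008039 arcsec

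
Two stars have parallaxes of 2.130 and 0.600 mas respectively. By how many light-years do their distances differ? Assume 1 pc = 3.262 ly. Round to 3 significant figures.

d_A = 1/0.002130″ = 469.48 pc; d_B = 1/0.0006000″ = 1666.7 pc.
|d_B − d_A| = |1666.7 − 469.48| = 1197.2 pc = 1197.2 × 3.262 ly = 3905.3 ly.

3910 ly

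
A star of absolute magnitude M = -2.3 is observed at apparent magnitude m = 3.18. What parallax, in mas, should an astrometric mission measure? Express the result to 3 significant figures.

8.02 mas

m − M = 3.18 − (-2.3) = 5.48.
d = 10^((m−M)/5 + 1) = 10^2.096 = 124.74 pc.
p = 1/d = 1/124.74 = 0.0080167 arcsec = 8.0167 mas.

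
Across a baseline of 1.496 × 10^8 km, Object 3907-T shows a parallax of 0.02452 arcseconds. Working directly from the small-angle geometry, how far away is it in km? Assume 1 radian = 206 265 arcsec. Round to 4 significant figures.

θ = 0.02452″ = 0.02452/206265 = 1.1888 × 10^-7 rad.
d = B/θ = (1.496 × 10^8) / (1.1888 × 10^-7) = 1.2584 × 10^15 km.

1.258 × 10^15 km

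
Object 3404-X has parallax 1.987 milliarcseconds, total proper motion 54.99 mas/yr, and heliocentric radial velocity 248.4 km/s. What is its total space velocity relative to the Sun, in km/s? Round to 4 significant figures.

d = 1/p = 1/0.001987″ = 503.27 pc.
μ = 54.99 mas/yr = 0.05499 ″/yr.
v_t = 4.740 μ d = 4.740 × 0.05499 × 503.27 = 131.18 km/s.
v = √(v_r² + v_t²) = √(248.4² + 131.18²) = √78910.8 = 280.91 km/s.

280.9 km/s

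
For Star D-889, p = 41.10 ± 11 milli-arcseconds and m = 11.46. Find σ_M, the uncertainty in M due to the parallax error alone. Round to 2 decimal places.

M = m − 5 log₁₀ d + 5 = m + 5 log₁₀ p + 5, so ∂M/∂p = 5/(p ln 10).
σ_M = (5/ln 10) · (σ_p/p) = 2.1715 × 11/41.10 = 2.1715 × 0.26764 = 0.58118.

σ_M = 0.58 mag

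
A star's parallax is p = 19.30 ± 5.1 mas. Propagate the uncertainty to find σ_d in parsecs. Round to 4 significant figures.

13.69 pc

d = 1/p, so σ_d = σ_p / p².
σ_d = 0.00510 / (0.01930)² = 0.00510 / 0.00037249 = 13.692 pc.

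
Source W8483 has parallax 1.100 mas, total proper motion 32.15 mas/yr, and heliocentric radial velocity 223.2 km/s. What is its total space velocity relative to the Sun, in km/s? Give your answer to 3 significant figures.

263 km/s

d = 1/p = 1/0.001100″ = 909.09 pc.
μ = 32.15 mas/yr = 0.03215 ″/yr.
v_t = 4.740 μ d = 4.740 × 0.03215 × 909.09 = 138.54 km/s.
v = √(v_r² + v_t²) = √(223.2² + 138.54²) = √69011.6 = 262.7 km/s.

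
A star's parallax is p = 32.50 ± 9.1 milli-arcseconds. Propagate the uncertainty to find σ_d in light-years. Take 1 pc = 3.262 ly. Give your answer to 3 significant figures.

d = 1/p, so σ_d = σ_p / p².
σ_d = 0.00910 / (0.03250)² = 0.00910 / 0.0010563 = 8.615 pc = 8.615 × 3.262 ly = 28.102 ly.

28.1 ly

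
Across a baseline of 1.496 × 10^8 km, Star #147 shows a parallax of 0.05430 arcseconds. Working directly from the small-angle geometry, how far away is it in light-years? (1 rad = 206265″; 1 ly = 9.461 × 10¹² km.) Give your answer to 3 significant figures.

60.1 ly

θ = 0.05430″ = 0.05430/206265 = 2.6325 × 10^-7 rad.
d = B/θ = (1.496 × 10^8) / (2.6325 × 10^-7) = 5.6828 × 10^14 km = (5.6828 × 10^14) / (9.461 × 10^12) ly = 60.066 ly.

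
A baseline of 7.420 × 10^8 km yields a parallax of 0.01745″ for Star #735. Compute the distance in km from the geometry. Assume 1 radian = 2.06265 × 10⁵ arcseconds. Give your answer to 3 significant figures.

8.77 × 10^15 km

θ = 0.01745″ = 0.01745/206265 = 8.4600 × 10^-8 rad.
d = B/θ = (7.420 × 10^8) / (8.4600 × 10^-8) = 8.7707 × 10^15 km.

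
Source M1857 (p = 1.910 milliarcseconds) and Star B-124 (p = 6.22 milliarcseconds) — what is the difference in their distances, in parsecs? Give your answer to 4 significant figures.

362.8 pc

d_A = 1/0.001910″ = 523.56 pc; d_B = 1/0.006220″ = 160.77 pc.
|d_B − d_A| = |160.77 − 523.56| = 362.79 pc.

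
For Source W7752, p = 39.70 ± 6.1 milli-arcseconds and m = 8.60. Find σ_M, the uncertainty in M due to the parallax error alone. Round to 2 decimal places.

M = m − 5 log₁₀ d + 5 = m + 5 log₁₀ p + 5, so ∂M/∂p = 5/(p ln 10).
σ_M = (5/ln 10) · (σ_p/p) = 2.1715 × 6.1/39.70 = 2.1715 × 0.15365 = 0.33365.

σ_M = 0.33 mag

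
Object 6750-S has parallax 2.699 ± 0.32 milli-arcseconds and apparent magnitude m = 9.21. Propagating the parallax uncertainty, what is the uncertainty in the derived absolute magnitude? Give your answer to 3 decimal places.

M = m − 5 log₁₀ d + 5 = m + 5 log₁₀ p + 5, so ∂M/∂p = 5/(p ln 10).
σ_M = (5/ln 10) · (σ_p/p) = 2.1715 × 0.32/2.699 = 2.1715 × 0.11856 = 0.25745.

σ_M = 0.257 mag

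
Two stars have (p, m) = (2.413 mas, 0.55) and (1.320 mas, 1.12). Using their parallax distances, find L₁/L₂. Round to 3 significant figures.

L₁/L₂ = 0.506

d₁ = 1/p₁ = 1/0.002413″ = 414.42 pc; d₂ = 1/p₂ = 1/0.001320″ = 757.58 pc.
M₁ = m₁ − 5 log₁₀ d₁ + 5 = 0.55 − 13.0872 + 5 = -7.5372.
M₂ = 1.12 − 14.3971 + 5 = -8.2771.
L₁/L₂ = 10^(0.4(M₂ − M₁)) = 10^(0.4 × (-0.7399)) = 10^(-0.29596) = 0.50587.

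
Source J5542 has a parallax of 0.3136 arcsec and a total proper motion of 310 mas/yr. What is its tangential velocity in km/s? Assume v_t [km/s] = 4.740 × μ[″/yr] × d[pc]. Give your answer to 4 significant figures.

4.686 km/s

d = 1/p = 1/0.3136″ = 3.1888 pc.
μ = 310 mas/yr = 0.310 ″/yr.
v_t = 4.74 × μ × d = 4.74 × 0.310 × 3.1888 = 4.6856 km/s.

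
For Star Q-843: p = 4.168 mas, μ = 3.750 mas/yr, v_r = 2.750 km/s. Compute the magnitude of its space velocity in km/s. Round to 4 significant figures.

d = 1/p = 1/0.004168″ = 239.92 pc.
μ = 3.750 mas/yr = 0.003750 ″/yr.
v_t = 4.740 μ d = 4.740 × 0.003750 × 239.92 = 4.2646 km/s.
v = √(v_r² + v_t²) = √(2.750² + 4.2646²) = √25.7493 = 5.0744 km/s.

5.074 km/s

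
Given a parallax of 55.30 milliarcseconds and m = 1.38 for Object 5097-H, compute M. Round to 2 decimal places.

M = 0.09

d = 1/p = 1/0.05530″ = 18.083 pc.
m − M = 5 log₁₀(18.083) − 5 = 6.2864 − 5 = 1.2864.
M = m − (m − M) = 1.38 − 1.2864 = 0.09.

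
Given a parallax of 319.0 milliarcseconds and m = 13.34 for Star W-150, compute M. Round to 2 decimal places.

M = 15.86

d = 1/p = 1/0.3190″ = 3.1348 pc.
m − M = 5 log₁₀(3.1348) − 5 = 2.4810 − 5 = -2.5190.
M = m − (m − M) = 13.34 − (-2.5190) = 15.86.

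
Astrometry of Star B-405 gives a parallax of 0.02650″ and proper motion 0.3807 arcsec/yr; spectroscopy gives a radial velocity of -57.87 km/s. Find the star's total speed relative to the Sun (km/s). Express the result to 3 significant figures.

d = 1/p = 1/0.02650″ = 37.736 pc.
v_t = 4.740 μ d = 4.740 × 0.3807 × 37.736 = 68.095 km/s.
v = √(v_r² + v_t²) = √((-57.87)² + 68.095²) = √7985.87 = 89.364 km/s.

89.4 km/s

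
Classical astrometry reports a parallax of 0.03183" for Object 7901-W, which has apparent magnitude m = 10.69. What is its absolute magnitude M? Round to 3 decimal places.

M = 8.204

d = 1/p = 1/0.03183″ = 31.417 pc.
m − M = 5 log₁₀(31.417) − 5 = 7.4858 − 5 = 2.4858.
M = m − (m − M) = 10.69 − 2.4858 = 8.204.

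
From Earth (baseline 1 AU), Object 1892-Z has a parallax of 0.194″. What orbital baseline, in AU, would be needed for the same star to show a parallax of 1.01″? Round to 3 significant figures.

Parallax scales linearly with baseline: p ∝ B, so B = p_target / p_Earth × 1 AU.
B = 1.01 / 0.194 = 5.2062 AU.

5.21 AU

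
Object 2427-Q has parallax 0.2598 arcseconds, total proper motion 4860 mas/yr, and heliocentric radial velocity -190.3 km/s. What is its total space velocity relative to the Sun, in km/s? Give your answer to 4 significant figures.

d = 1/p = 1/0.2598″ = 3.8491 pc.
μ = 4860 mas/yr = 4.860 ″/yr.
v_t = 4.740 μ d = 4.740 × 4.860 × 3.8491 = 88.669 km/s.
v = √(v_r² + v_t²) = √((-190.3)² + 88.669²) = √44076.3 = 209.94 km/s.

209.9 km/s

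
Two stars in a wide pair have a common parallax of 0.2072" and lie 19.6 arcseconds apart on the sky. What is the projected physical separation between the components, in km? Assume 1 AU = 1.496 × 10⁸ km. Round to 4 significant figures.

1.415 × 10^10 km

d = 1/p = 1/0.2072″ = 4.8263 pc.
At distance d (pc), an angle of θ arcsec spans θ·d AU: s = 19.6 × 4.8263 = 94.595 AU.
= 94.595 × 1.496 × 10⁸ km = 1.4151 × 10^10 km.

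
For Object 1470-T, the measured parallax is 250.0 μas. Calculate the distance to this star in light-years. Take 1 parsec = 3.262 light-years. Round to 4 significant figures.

p = 250.0 μas = 0.0002500 arcsec.
d = 1/p = 1/0.0002500 = 4000 pc.
In light-years: 4000 × 3.262 = 13048 ly.

13050 light years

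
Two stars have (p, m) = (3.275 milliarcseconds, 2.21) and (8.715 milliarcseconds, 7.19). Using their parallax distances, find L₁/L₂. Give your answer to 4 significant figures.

L₁/L₂ = 695.2

d₁ = 1/p₁ = 1/0.003275″ = 305.34 pc; d₂ = 1/p₂ = 1/0.008715″ = 114.74 pc.
M₁ = m₁ − 5 log₁₀ d₁ + 5 = 2.21 − 12.4239 + 5 = -5.2139.
M₂ = 7.19 − 10.2986 + 5 = 1.8914.
L₁/L₂ = 10^(0.4(M₂ − M₁)) = 10^(0.4 × 7.1053) = 10^2.84212 = 695.22.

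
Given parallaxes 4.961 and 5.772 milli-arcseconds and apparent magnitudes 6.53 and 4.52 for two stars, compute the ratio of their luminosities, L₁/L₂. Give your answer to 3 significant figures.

d₁ = 1/p₁ = 1/0.004961″ = 201.57 pc; d₂ = 1/p₂ = 1/0.005772″ = 173.25 pc.
M₁ = m₁ − 5 log₁₀ d₁ + 5 = 6.53 − 11.5221 + 5 = 0.0079.
M₂ = 4.52 − 11.1934 + 5 = -1.6734.
L₁/L₂ = 10^(0.4(M₂ − M₁)) = 10^(0.4 × (-1.6813)) = 10^(-0.67252) = 0.21256.

L₁/L₂ = 0.213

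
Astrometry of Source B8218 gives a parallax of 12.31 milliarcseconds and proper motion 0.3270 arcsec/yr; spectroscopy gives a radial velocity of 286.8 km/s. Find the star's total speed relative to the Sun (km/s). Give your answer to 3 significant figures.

313 km/s

d = 1/p = 1/0.01231″ = 81.235 pc.
v_t = 4.740 μ d = 4.740 × 0.3270 × 81.235 = 125.91 km/s.
v = √(v_r² + v_t²) = √(286.8² + 125.91²) = √98107.6 = 313.22 km/s.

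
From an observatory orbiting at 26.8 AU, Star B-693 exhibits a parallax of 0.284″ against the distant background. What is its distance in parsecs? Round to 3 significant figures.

94.4 pc

With baseline B (in AU) and parallax p (in arcsec), d = B/p parsecs.
d = 26.8 / 0.284 = 94.366 pc.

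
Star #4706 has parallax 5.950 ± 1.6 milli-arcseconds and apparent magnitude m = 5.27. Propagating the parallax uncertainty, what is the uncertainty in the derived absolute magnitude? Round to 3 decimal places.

σ_M = 0.584 mag

M = m − 5 log₁₀ d + 5 = m + 5 log₁₀ p + 5, so ∂M/∂p = 5/(p ln 10).
σ_M = (5/ln 10) · (σ_p/p) = 2.1715 × 1.6/5.950 = 2.1715 × 0.26891 = 0.58394.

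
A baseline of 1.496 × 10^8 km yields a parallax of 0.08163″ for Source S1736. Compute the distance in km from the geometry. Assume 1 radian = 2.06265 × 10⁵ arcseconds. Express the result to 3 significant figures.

3.78 × 10^14 km

θ = 0.08163″ = 0.08163/206265 = 3.9575 × 10^-7 rad.
d = B/θ = (1.496 × 10^8) / (3.9575 × 10^-7) = 3.7802 × 10^14 km.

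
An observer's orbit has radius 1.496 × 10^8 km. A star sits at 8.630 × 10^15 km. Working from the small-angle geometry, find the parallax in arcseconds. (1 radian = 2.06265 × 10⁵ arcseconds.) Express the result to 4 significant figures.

0.003576 arcsec

θ ≈ B/d = (1.496 × 10^8) / (8.630 × 10^15) = 1.7335 × 10^-8 rad.
In arcseconds: 1.7335 × 10^-8 × 206265 = 0.0035756″.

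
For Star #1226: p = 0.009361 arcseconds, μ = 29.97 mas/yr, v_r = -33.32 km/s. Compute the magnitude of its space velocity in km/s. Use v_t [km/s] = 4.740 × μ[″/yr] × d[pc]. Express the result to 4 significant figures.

d = 1/p = 1/0.009361″ = 106.83 pc.
μ = 29.97 mas/yr = 0.02997 ″/yr.
v_t = 4.740 μ d = 4.740 × 0.02997 × 106.83 = 15.176 km/s.
v = √(v_r² + v_t²) = √((-33.32)² + 15.176²) = √1340.53 = 36.613 km/s.

36.61 km/s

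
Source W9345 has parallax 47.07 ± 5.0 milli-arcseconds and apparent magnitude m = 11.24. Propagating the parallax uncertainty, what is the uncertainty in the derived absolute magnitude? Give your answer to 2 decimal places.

M = m − 5 log₁₀ d + 5 = m + 5 log₁₀ p + 5, so ∂M/∂p = 5/(p ln 10).
σ_M = (5/ln 10) · (σ_p/p) = 2.1715 × 5.0/47.07 = 2.1715 × 0.10622 = 0.23066.

σ_M = 0.23 mag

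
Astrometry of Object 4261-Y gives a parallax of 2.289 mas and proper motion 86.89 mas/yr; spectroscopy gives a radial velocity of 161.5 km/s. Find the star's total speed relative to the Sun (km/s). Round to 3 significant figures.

242 km/s

d = 1/p = 1/0.002289″ = 436.87 pc.
μ = 86.89 mas/yr = 0.08689 ″/yr.
v_t = 4.740 μ d = 4.740 × 0.08689 × 436.87 = 179.93 km/s.
v = √(v_r² + v_t²) = √(161.5² + 179.93²) = √58457.1 = 241.78 km/s.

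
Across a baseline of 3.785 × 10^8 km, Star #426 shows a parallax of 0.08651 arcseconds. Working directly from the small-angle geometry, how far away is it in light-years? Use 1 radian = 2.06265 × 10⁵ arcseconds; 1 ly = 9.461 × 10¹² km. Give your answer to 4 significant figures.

95.39 ly

θ = 0.08651″ = 0.08651/206265 = 4.1941 × 10^-7 rad.
d = B/θ = (3.785 × 10^8) / (4.1941 × 10^-7) = 9.0246 × 10^14 km = (9.0246 × 10^14) / (9.461 × 10^12) ly = 95.387 ly.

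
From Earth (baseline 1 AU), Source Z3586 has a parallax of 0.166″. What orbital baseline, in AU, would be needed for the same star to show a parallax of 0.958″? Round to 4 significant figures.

Parallax scales linearly with baseline: p ∝ B, so B = p_target / p_Earth × 1 AU.
B = 0.958 / 0.166 = 5.7711 AU.

5.771 AU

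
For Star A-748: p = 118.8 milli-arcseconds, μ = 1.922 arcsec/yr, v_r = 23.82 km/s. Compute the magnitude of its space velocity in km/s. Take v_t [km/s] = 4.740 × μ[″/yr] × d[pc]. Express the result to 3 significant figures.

80.3 km/s

d = 1/p = 1/0.1188″ = 8.4175 pc.
v_t = 4.740 μ d = 4.740 × 1.922 × 8.4175 = 76.686 km/s.
v = √(v_r² + v_t²) = √(23.82² + 76.686²) = √6448.13 = 80.3 km/s.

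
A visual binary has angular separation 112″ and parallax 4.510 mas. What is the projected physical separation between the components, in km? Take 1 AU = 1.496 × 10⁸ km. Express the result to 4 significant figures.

d = 1/p = 1/0.004510″ = 221.73 pc.
At distance d (pc), an angle of θ arcsec spans θ·d AU: s = 112 × 221.73 = 24834 AU.
= 24834 × 1.496 × 10⁸ km = 3.7152 × 10^12 km.

3.715 × 10^12 km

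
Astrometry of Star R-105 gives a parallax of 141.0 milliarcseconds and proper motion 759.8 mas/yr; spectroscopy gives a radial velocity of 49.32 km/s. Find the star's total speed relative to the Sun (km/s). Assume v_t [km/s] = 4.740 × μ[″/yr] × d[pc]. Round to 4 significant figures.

55.54 km/s

d = 1/p = 1/0.1410″ = 7.0922 pc.
μ = 759.8 mas/yr = 0.7598 ″/yr.
v_t = 4.740 μ d = 4.740 × 0.7598 × 7.0922 = 25.542 km/s.
v = √(v_r² + v_t²) = √(49.32² + 25.542²) = √3084.86 = 55.542 km/s.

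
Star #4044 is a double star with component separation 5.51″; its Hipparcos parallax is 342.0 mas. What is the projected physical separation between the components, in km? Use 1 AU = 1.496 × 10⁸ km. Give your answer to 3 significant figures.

d = 1/p = 1/0.3420″ = 2.924 pc.
At distance d (pc), an angle of θ arcsec spans θ·d AU: s = 5.51 × 2.924 = 16.111 AU.
= 16.111 × 1.496 × 10⁸ km = 2.4102 × 10^9 km.

2.41 × 10^9 km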